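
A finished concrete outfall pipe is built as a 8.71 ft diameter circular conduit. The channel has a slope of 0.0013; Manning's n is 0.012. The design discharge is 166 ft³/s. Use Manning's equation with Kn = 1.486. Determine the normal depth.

Manning's equation rearranged: A R^(2/3) = nQ / (1.486·√S) = 0.012 × 166 / (1.486 × √0.0013) = 37.18.
Try y = 4.16 ft: A R^(2/3) = 46.27 — too large.
Try y = 2.89 ft: A R^(2/3) = 23.79 — too small.
Try y = 3.68 ft: A R^(2/3) = 37.26 — ≈ 37.18.

y_n = 3.68 ft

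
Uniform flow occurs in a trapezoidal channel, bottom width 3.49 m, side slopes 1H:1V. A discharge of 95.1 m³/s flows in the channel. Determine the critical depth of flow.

y_c = 3.14 m

At critical depth, Q² T / (g A³) = 1, i.e. A³/T = Q²/g = 95.1²/9.81 = 921.9.
At y = 4.01 m: A³/T = 2363 — too large.
At y = 2.37 m: A³/T = 325.5 — too small.
At y = 3.14 m: A³/T = 923.5 — ≈ 921.9.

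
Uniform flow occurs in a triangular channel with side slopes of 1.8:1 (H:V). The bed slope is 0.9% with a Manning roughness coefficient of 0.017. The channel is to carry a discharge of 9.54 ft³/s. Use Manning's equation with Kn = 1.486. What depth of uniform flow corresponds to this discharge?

Manning's equation rearranged: A R^(2/3) = nQ / (1.486·√S) = 0.017 × 9.54 / (1.486 × √0.009) = 1.15.
Try y = 1.21 ft: A R^(2/3) = 1.723 — too large.
Try y = 0.747 ft: A R^(2/3) = 0.4762 — too small.
Try y = 1.04 ft: A R^(2/3) = 1.151 — ≈ 1.15.

y_n = 1.04 ft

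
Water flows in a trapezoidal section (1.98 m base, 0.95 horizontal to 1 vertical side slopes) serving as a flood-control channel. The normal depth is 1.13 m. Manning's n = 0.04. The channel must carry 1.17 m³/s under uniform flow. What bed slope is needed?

S = 0.00031

With bottom width b = 1.98 m and side slope z = 0.95: A = (b + zy)y = (1.98 + 0.95×1.13)×1.13 = 3.45 m²; P = b + 2y√(1+z²) = 1.98 + 2×1.13×1.379 = 5.097 m.
Hydraulic radius R = A/P = 3.45/5.097 = 0.6769 m.
From Manning's equation, S = [nQ / (1 A R^(2/3))]² = [0.04 × 1.17 / (1 × 3.45 × 0.6769^(2/3))]² = 0.00031.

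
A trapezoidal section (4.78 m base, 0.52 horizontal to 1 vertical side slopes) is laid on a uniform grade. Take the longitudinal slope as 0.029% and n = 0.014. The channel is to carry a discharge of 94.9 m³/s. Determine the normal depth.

Manning's equation rearranged: A R^(2/3) = nQ / (1·√S) = 0.014 × 94.9 / (√0.00029) = 78.02.
Trying y = 6.39 m: A R^(2/3) = 100.4 — high.
Trying y = 4.18 m: A R^(2/3) = 46.85 — low.
Trying y = 5.57 m: A R^(2/3) = 78.05 — close enough.

y_n = 5.57 m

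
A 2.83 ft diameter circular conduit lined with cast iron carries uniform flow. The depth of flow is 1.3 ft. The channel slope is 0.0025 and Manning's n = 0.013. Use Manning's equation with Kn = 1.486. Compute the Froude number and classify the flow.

subcritical

For a circular section of diameter D = 2.83 ft at depth y = 1.3 ft, the central angle is θ = 2 arccos(1 − 2y/D) = 2.979 rad. Then A = (D²/8)(θ − sin θ) = 2.82 ft² and P = Dθ/2 = 4.215 ft.
Hydraulic radius R = A/P = 2.82/4.215 = 0.669 ft.
V = (1.486/n) R^(2/3) √S = (1.486/0.013) × 0.669^(2/3) × √0.0025 = 4.372 ft/s. Hydraulic depth D_h = A/T = 2.82/2.821 = 0.9998 ft.
Froude number Fr = V/√(g·D_h) = 4.372/√(32.2×0.9998) = 0.771, which is less than 1, so the flow is subcritical.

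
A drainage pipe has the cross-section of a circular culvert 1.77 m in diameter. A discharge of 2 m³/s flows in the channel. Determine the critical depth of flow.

y_c = 0.691 m

At critical depth, Q² T / (g A³) = 1, i.e. A³/T = Q²/g = 2²/9.81 = 0.4077.
Try y = 0.753 m: A³/T = 0.5671 — too large.
Try y = 0.48 m: A³/T = 0.09967 — too small.
Try y = 0.691 m: A³/T = 0.4078 — ≈ 0.4077.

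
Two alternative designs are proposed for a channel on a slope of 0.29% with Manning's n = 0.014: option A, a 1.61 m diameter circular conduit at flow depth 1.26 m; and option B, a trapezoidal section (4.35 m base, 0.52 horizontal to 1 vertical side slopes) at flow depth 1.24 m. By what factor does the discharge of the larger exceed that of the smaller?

5.31

Channel A: For a circular section of diameter D = 1.61 m at depth y = 1.26 m, the central angle is θ = 2 arccos(1 − 2y/D) = 4.343 rad. Then A = (D²/8)(θ − sin θ) = 1.709 m² and P = Dθ/2 = 3.496 m. Hydraulic radius R = A/P = 1.709/3.496 = 0.4889 m. Q_A = (1/0.014)·1.709·0.4889^(2/3)·√0.0029 = 4.081 m³/s.
Channel B: With bottom width b = 4.35 m and side slope z = 0.52: A = (b + zy)y = (4.35 + 0.52×1.24)×1.24 = 6.194 m²; P = b + 2y√(1+z²) = 4.35 + 2×1.24×1.127 = 7.145 m. Hydraulic radius R = A/P = 6.194/7.145 = 0.8668 m. Q_B = (1/0.014)·6.194·0.8668^(2/3)·√0.0029 = 21.66 m³/s.
The larger discharge is 21.66 m³/s and the smaller is 4.081 m³/s; the ratio is 5.31.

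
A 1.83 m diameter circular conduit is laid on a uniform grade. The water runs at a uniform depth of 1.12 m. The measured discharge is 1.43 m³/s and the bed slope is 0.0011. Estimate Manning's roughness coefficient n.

For a circular section of diameter D = 1.83 m at depth y = 1.12 m, the central angle is θ = 2 arccos(1 − 2y/D) = 3.594 rad. Then A = (D²/8)(θ − sin θ) = 1.687 m² and P = Dθ/2 = 3.288 m.
Hydraulic radius R = A/P = 1.687/3.288 = 0.5131 m.
Rearranging Manning's equation: n = (1/Q) A R^(2/3) S^(1/2) = (1/1.43) × 1.687 × 0.5131^(2/3) × √0.0011 = 0.0251.

n = 0.0251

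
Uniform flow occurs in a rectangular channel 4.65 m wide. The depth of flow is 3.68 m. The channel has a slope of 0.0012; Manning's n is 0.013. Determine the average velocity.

V = 3.37 m/s

Flow area A = b·y = 4.65 × 3.68 = 17.11 m². Wetted perimeter P = b + 2y = 4.65 + 2×3.68 = 12.01 m.
Hydraulic radius R = A/P = 17.11/12.01 = 1.425 m.
From Manning's equation, V = (1/n) R^(2/3) S^(1/2) = (1/0.013) × 1.425^(2/3) × 0.0012^(1/2) = 3.37 m/s.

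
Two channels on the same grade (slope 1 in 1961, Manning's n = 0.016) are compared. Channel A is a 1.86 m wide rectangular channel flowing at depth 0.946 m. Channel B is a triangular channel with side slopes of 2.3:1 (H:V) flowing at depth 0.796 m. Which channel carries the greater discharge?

Channel A: Flow area A = b·y = 1.86 × 0.946 = 1.76 m². Wetted perimeter P = b + 2y = 1.86 + 2×0.946 = 3.752 m. Hydraulic radius R = A/P = 1.76/3.752 = 0.469 m. Q_A = (1/0.016)·1.76·0.469^(2/3)·√0.0005099 = 1.499 m³/s.
Channel B: For a triangular section with side slope z = 2.3: A = zy² = 2.3×0.796² = 1.457 m²; P = 2y√(1+z²) = 2×0.796×2.508 = 3.993 m. Hydraulic radius R = A/P = 1.457/3.993 = 0.365 m. Q_B = (1/0.016)·1.457·0.365^(2/3)·√0.0005099 = 1.05 m³/s.
Q_A = 1.499 m³/s vs Q_B = 1.05 m³/s, so channel A carries more.

channel A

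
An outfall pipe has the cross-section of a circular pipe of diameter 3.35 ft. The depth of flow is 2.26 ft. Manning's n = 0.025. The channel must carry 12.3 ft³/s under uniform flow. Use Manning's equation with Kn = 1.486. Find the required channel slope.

S = 0.0011

For a circular section of diameter D = 3.35 ft at depth y = 2.26 ft, the central angle is θ = 2 arccos(1 − 2y/D) = 3.855 rad. Then A = (D²/8)(θ − sin θ) = 6.326 ft² and P = Dθ/2 = 6.457 ft.
Hydraulic radius R = A/P = 6.326/6.457 = 0.9797 ft.
From Manning's equation, S = [nQ / (1.486 A R^(2/3))]² = [0.025 × 12.3 / (1.486 × 6.326 × 0.9797^(2/3))]² = 0.0011.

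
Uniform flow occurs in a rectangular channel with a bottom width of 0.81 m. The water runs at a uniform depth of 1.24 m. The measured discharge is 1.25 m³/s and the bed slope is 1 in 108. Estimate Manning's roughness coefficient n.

n = 0.0351

Flow area A = b·y = 0.81 × 1.24 = 1.004 m². Wetted perimeter P = b + 2y = 0.81 + 2×1.24 = 3.29 m.
Hydraulic radius R = A/P = 1.004/3.29 = 0.3053 m.
Rearranging Manning's equation: n = (1/Q) A R^(2/3) S^(1/2) = (1/1.25) × 1.004 × 0.3053^(2/3) × √0.009259 = 0.0351.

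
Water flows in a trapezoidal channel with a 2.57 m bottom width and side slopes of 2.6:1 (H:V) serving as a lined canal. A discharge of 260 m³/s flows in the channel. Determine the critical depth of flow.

At critical depth, Q² T / (g A³) = 1, i.e. A³/T = Q²/g = 260²/9.81 = 6891.
At y = 3.1 m: A³/T = 1915 — too small.
At y = 4.7 m: A³/T = 12440 — too large.
At y = 4.13 m: A³/T = 6905 — close enough.

y_c = 4.13 m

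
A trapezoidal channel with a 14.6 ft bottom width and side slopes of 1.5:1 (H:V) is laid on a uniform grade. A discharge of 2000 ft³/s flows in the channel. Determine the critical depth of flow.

At critical depth, Q² T / (g A³) = 1, i.e. A³/T = Q²/g = 2000²/32.2 = 124200.
Try y = 8.13 ft: A³/T = 265100 — too large.
Try y = 5.81 ft: A³/T = 77600 — too small.
Try y = 6.62 ft: A³/T = 124300 — ≈ 124200.

y_c = 6.62 ft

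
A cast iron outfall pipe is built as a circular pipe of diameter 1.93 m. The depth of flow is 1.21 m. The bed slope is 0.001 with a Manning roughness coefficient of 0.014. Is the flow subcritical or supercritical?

For a circular section of diameter D = 1.93 m at depth y = 1.21 m, the central angle is θ = 2 arccos(1 − 2y/D) = 3.655 rad. Then A = (D²/8)(θ − sin θ) = 1.93 m² and P = Dθ/2 = 3.527 m.
Hydraulic radius R = A/P = 1.93/3.527 = 0.5473 m.
V = (1/n) R^(2/3) √S = (1/0.014) × 0.5473^(2/3) × √0.001 = 1.511 m/s. Hydraulic depth D_h = A/T = 1.93/1.867 = 1.034 m.
Froude number Fr = V/√(g·D_h) = 1.511/√(9.81×1.034) = 0.475, which is less than 1, so the flow is subcritical.

subcritical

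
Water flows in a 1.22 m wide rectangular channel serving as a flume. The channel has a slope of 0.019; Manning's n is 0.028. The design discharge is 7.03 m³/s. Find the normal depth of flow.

Manning's equation rearranged: A R^(2/3) = nQ / (1·√S) = 0.028 × 7.03 / (√0.019) = 1.428.
Try y = 1.74 m: A R^(2/3) = 1.25 — short.
Try y = 2.33 m: A R^(2/3) = 1.751 — over.
Try y = 1.95 m: A R^(2/3) = 1.427 — ≈ 1.428.

y_n = 1.95 m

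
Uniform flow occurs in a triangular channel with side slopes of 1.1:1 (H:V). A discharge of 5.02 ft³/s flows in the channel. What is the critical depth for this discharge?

At critical depth, Q² T / (g A³) = 1, i.e. A³/T = Q²/g = 5.02²/32.2 = 0.7826.
Trying y = 0.804 ft: A³/T = 0.2033 — low.
Trying y = 1.27 ft: A³/T = 1.999 — high.
Trying y = 1.05 ft: A³/T = 0.7722 — ≈ 0.7826.

y_c = 1.05 ft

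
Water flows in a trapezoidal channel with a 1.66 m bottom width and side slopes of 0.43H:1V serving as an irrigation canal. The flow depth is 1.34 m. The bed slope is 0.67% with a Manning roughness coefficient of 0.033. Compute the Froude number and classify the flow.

subcritical

With bottom width b = 1.66 m and side slope z = 0.43: A = (b + zy)y = (1.66 + 0.43×1.34)×1.34 = 2.997 m²; P = b + 2y√(1+z²) = 1.66 + 2×1.34×1.089 = 4.577 m.
Hydraulic radius R = A/P = 2.997/4.577 = 0.6547 m.
V = (1/n) R^(2/3) √S = (1/0.033) × 0.6547^(2/3) × √0.0067 = 1.87 m/s. Hydraulic depth D_h = A/T = 2.997/2.812 = 1.065 m.
Froude number Fr = V/√(g·D_h) = 1.87/√(9.81×1.065) = 0.578, which is less than 1, so the flow is subcritical.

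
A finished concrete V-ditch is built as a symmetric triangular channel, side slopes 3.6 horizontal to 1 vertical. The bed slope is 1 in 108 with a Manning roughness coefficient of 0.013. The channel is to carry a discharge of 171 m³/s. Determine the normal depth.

Manning's equation rearranged: A R^(2/3) = nQ / (1·√S) = 0.013 × 171 / (√0.009259) = 23.1.
Try y = 2.67 m: A R^(2/3) = 30.35 — over.
Try y = 1.98 m: A R^(2/3) = 13.68 — short.
Try y = 2.41 m: A R^(2/3) = 23.1 — close enough.

y_n = 2.41 m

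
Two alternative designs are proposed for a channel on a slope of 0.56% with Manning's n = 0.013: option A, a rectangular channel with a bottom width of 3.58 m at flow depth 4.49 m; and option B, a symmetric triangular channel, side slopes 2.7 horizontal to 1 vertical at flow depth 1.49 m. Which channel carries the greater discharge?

channel A

Channel A: Flow area A = b·y = 3.58 × 4.49 = 16.07 m². Wetted perimeter P = b + 2y = 3.58 + 2×4.49 = 12.56 m. Hydraulic radius R = A/P = 16.07/12.56 = 1.28 m. Q_A = (1/0.013)·16.07·1.28^(2/3)·√0.0056 = 109.1 m³/s.
Channel B: For a triangular section with side slope z = 2.7: A = zy² = 2.7×1.49² = 5.994 m²; P = 2y√(1+z²) = 2×1.49×2.879 = 8.58 m. Hydraulic radius R = A/P = 5.994/8.58 = 0.6986 m. Q_B = (1/0.013)·5.994·0.6986^(2/3)·√0.0056 = 27.17 m³/s.
Q_A = 109.1 m³/s vs Q_B = 27.17 m³/s, so channel A carries more.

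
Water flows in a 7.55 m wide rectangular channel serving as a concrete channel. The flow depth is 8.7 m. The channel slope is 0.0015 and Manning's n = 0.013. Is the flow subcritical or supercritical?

subcritical

Flow area A = b·y = 7.55 × 8.7 = 65.68 m². Wetted perimeter P = b + 2y = 7.55 + 2×8.7 = 24.95 m.
Hydraulic radius R = A/P = 65.68/24.95 = 2.633 m.
V = (1/n) R^(2/3) √S = (1/0.013) × 2.633^(2/3) × √0.0015 = 5.68 m/s. Hydraulic depth D_h = A/T = 65.68/7.55 = 8.7 m.
Froude number Fr = V/√(g·D_h) = 5.68/√(9.81×8.7) = 0.615, which is less than 1, so the flow is subcritical.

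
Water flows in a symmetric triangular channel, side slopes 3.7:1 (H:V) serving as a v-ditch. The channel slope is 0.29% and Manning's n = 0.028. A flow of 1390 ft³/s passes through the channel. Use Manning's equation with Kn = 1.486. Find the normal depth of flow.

y_n = 7.48 ft

Manning's equation rearranged: A R^(2/3) = nQ / (1.486·√S) = 0.028 × 1390 / (1.486 × √0.0029) = 486.4.
Try y = 8.35 ft: A R^(2/3) = 653.3 — too large.
Try y = 5.18 ft: A R^(2/3) = 182.9 — too small.
Try y = 7.48 ft: A R^(2/3) = 487.2 — ≈ 486.4.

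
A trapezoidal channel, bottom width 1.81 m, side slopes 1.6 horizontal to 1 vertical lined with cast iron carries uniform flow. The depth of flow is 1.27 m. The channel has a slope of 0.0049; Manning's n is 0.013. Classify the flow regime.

With bottom width b = 1.81 m and side slope z = 1.6: A = (b + zy)y = (1.81 + 1.6×1.27)×1.27 = 4.879 m²; P = b + 2y√(1+z²) = 1.81 + 2×1.27×1.887 = 6.602 m.
Hydraulic radius R = A/P = 4.879/6.602 = 0.739 m.
V = (1/n) R^(2/3) √S = (1/0.013) × 0.739^(2/3) × √0.0049 = 4.401 m/s. Hydraulic depth D_h = A/T = 4.879/5.874 = 0.8307 m.
Froude number Fr = V/√(g·D_h) = 4.401/√(9.81×0.8307) = 1.54, which is greater than 1, so the flow is supercritical.

supercritical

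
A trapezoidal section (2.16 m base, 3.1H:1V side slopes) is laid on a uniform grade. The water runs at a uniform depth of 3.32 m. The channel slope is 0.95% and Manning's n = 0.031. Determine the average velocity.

V = 4.54 m/s

With bottom width b = 2.16 m and side slope z = 3.1: A = (b + zy)y = (2.16 + 3.1×3.32)×3.32 = 41.34 m²; P = b + 2y√(1+z²) = 2.16 + 2×3.32×3.257 = 23.79 m.
Hydraulic radius R = A/P = 41.34/23.79 = 1.738 m.
From Manning's equation, V = (1/n) R^(2/3) S^(1/2) = (1/0.031) × 1.738^(2/3) × 0.0095^(1/2) = 4.54 m/s.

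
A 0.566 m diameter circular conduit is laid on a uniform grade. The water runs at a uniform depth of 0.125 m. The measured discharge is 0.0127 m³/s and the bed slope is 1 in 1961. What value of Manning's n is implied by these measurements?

For a circular section of diameter D = 0.566 m at depth y = 0.125 m, the central angle is θ = 2 arccos(1 − 2y/D) = 1.957 rad. Then A = (D²/8)(θ − sin θ) = 0.04127 m² and P = Dθ/2 = 0.5538 m.
Hydraulic radius R = A/P = 0.04127/0.5538 = 0.07452 m.
Rearranging Manning's equation: n = (1/Q) A R^(2/3) S^(1/2) = (1/0.0127) × 0.04127 × 0.07452^(2/3) × √0.0005099 = 0.013.

n = 0.013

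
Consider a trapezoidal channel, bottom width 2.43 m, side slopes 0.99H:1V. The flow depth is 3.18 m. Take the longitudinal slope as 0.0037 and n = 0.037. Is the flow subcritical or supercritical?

subcritical

With bottom width b = 2.43 m and side slope z = 0.99: A = (b + zy)y = (2.43 + 0.99×3.18)×3.18 = 17.74 m²; P = b + 2y√(1+z²) = 2.43 + 2×3.18×1.407 = 11.38 m.
Hydraulic radius R = A/P = 17.74/11.38 = 1.559 m.
V = (1/n) R^(2/3) √S = (1/0.037) × 1.559^(2/3) × √0.0037 = 2.21 m/s. Hydraulic depth D_h = A/T = 17.74/8.726 = 2.033 m.
Froude number Fr = V/√(g·D_h) = 2.21/√(9.81×2.033) = 0.495, which is less than 1, so the flow is subcritical.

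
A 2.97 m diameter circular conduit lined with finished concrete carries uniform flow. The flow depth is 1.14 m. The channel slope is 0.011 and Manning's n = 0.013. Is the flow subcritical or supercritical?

For a circular section of diameter D = 2.97 m at depth y = 1.14 m, the central angle is θ = 2 arccos(1 − 2y/D) = 2.673 rad. Then A = (D²/8)(θ − sin θ) = 2.449 m² and P = Dθ/2 = 3.969 m.
Hydraulic radius R = A/P = 2.449/3.969 = 0.6169 m.
V = (1/n) R^(2/3) √S = (1/0.013) × 0.6169^(2/3) × √0.011 = 5.847 m/s. Hydraulic depth D_h = A/T = 2.449/2.889 = 0.8476 m.
Froude number Fr = V/√(g·D_h) = 5.847/√(9.81×0.8476) = 2.03, which is greater than 1, so the flow is supercritical.

supercritical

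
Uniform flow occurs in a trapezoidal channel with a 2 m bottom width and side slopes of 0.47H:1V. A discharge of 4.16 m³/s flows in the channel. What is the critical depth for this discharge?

At critical depth, Q² T / (g A³) = 1, i.e. A³/T = Q²/g = 4.16²/9.81 = 1.764.
At y = 0.776 m: A³/T = 2.264 — too large.
At y = 0.718 m: A³/T = 1.767 — matches.

y_c = 0.718 m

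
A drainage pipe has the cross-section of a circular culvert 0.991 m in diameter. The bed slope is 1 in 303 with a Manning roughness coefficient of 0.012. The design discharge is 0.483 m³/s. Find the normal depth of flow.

y_n = 0.393 m

Manning's equation rearranged: A R^(2/3) = nQ / (1·√S) = 0.012 × 0.483 / (√0.0033) = 0.1009.
Try y = 0.445 m: A R^(2/3) = 0.1263 — too large.
Try y = 0.344 m: A R^(2/3) = 0.07877 — too small.
Try y = 0.393 m: A R^(2/3) = 0.1009 — close enough.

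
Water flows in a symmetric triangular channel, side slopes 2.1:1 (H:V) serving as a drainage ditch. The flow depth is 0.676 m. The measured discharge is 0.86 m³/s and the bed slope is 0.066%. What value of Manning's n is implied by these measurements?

For a triangular section with side slope z = 2.1: A = zy² = 2.1×0.676² = 0.9596 m²; P = 2y√(1+z²) = 2×0.676×2.326 = 3.145 m.
Hydraulic radius R = A/P = 0.9596/3.145 = 0.3052 m.
Rearranging Manning's equation: n = (1/Q) A R^(2/3) S^(1/2) = (1/0.86) × 0.9596 × 0.3052^(2/3) × √0.00066 = 0.013.

n = 0.013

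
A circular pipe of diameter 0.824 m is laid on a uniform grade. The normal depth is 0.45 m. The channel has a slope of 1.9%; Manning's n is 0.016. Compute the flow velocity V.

V = 3.11 m/s

For a circular section of diameter D = 0.824 m at depth y = 0.45 m, the central angle is θ = 2 arccos(1 − 2y/D) = 3.326 rad. Then A = (D²/8)(θ − sin θ) = 0.2979 m² and P = Dθ/2 = 1.37 m.
Hydraulic radius R = A/P = 0.2979/1.37 = 0.2174 m.
From Manning's equation, V = (1/n) R^(2/3) S^(1/2) = (1/0.016) × 0.2174^(2/3) × 0.019^(1/2) = 3.11 m/s.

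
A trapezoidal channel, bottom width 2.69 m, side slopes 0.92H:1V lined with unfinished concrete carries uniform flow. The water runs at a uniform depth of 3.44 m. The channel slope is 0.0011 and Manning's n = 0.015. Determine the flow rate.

Q = 62.8 m³/s

With bottom width b = 2.69 m and side slope z = 0.92: A = (b + zy)y = (2.69 + 0.92×3.44)×3.44 = 20.14 m²; P = b + 2y√(1+z²) = 2.69 + 2×3.44×1.359 = 12.04 m.
Hydraulic radius R = A/P = 20.14/12.04 = 1.673 m.
Manning's equation: Q = (1/n) A R^(2/3) S^(1/2) = (1/0.015) × 20.14 × 1.673^(2/3) × 0.0011^(1/2) = 62.8 m³/s.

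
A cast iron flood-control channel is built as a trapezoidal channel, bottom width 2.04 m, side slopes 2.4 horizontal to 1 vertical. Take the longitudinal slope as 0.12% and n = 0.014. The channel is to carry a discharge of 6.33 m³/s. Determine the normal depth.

Manning's equation rearranged: A R^(2/3) = nQ / (1·√S) = 0.014 × 6.33 / (√0.0012) = 2.558.
Trying y = 1.13 m: A R^(2/3) = 4.146 — over.
Trying y = 0.758 m: A R^(2/3) = 1.816 — short.
Trying y = 0.897 m: A R^(2/3) = 2.558 — close enough.

y_n = 0.897 m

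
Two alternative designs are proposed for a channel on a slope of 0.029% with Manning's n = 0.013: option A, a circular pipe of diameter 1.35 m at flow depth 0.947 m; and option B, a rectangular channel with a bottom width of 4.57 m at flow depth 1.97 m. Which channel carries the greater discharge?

Channel A: For a circular section of diameter D = 1.35 m at depth y = 0.947 m, the central angle is θ = 2 arccos(1 − 2y/D) = 3.971 rad. Then A = (D²/8)(θ − sin θ) = 1.073 m² and P = Dθ/2 = 2.68 m. Hydraulic radius R = A/P = 1.073/2.68 = 0.4002 m. Q_A = (1/0.013)·1.073·0.4002^(2/3)·√0.00029 = 0.7631 m³/s.
Channel B: Flow area A = b·y = 4.57 × 1.97 = 9.003 m². Wetted perimeter P = b + 2y = 4.57 + 2×1.97 = 8.51 m. Hydraulic radius R = A/P = 9.003/8.51 = 1.058 m. Q_B = (1/0.013)·9.003·1.058^(2/3)·√0.00029 = 12.24 m³/s.
Q_A = 0.7631 m³/s vs Q_B = 12.24 m³/s, so channel B carries more.

channel B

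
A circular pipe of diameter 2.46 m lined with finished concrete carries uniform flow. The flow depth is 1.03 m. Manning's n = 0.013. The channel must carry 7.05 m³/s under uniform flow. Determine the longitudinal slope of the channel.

For a circular section of diameter D = 2.46 m at depth y = 1.03 m, the central angle is θ = 2 arccos(1 − 2y/D) = 2.815 rad. Then A = (D²/8)(θ − sin θ) = 1.887 m² and P = Dθ/2 = 3.462 m.
Hydraulic radius R = A/P = 1.887/3.462 = 0.5449 m.
From Manning's equation, S = [nQ / (1 A R^(2/3))]² = [0.013 × 7.05 / (1 × 1.887 × 0.5449^(2/3))]² = 0.0053.

S = 0.0053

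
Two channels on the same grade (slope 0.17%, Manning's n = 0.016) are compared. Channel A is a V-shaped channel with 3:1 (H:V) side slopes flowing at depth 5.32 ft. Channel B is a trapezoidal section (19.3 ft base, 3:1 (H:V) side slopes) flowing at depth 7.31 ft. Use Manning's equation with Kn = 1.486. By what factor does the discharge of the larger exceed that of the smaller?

5.3

Channel A: For a triangular section with side slope z = 3: A = zy² = 3×5.32² = 84.91 ft²; P = 2y√(1+z²) = 2×5.32×3.162 = 33.65 ft. Hydraulic radius R = A/P = 84.91/33.65 = 2.523 ft. Q_A = (1.486/0.016)·84.91·2.523^(2/3)·√0.0017 = 602.7 ft³/s.
Channel B: With bottom width b = 19.3 ft and side slope z = 3: A = (b + zy)y = (19.3 + 3×7.31)×7.31 = 301.4 ft²; P = b + 2y√(1+z²) = 19.3 + 2×7.31×3.162 = 65.53 ft. Hydraulic radius R = A/P = 301.4/65.53 = 4.599 ft. Q_B = (1.486/0.016)·301.4·4.599^(2/3)·√0.0017 = 3192 ft³/s.
The larger discharge is 3192 ft³/s and the smaller is 602.7 ft³/s; the ratio is 5.3.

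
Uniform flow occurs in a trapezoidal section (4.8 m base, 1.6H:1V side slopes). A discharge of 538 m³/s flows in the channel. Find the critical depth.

y_c = 6.13 m

At critical depth, Q² T / (g A³) = 1, i.e. A³/T = Q²/g = 538²/9.81 = 29500.
At y = 7.56 m: A³/T = 71890 — over.
At y = 4.83 m: A³/T = 10940 — short.
At y = 6.13 m: A³/T = 29410 — ≈ 29500.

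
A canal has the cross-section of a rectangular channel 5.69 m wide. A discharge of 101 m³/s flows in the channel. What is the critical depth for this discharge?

For a rectangular channel, critical depth y_c = (q²/g)^(1/3) where q = Q/b = 101/5.69 = 17.75 m²/s.
So y_c = (17.75²/9.81)^(1/3) = 3.18 m.

y_c = 3.18 m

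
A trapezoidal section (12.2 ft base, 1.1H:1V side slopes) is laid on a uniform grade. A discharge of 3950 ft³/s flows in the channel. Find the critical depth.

At critical depth, Q² T / (g A³) = 1, i.e. A³/T = Q²/g = 3950²/32.2 = 484500.
At y = 12.4 ft: A³/T = 833200 — high.
At y = 7.41 ft: A³/T = 120300 — low.
At y = 10.8 ft: A³/T = 489100 — matches.

y_c = 10.8 ft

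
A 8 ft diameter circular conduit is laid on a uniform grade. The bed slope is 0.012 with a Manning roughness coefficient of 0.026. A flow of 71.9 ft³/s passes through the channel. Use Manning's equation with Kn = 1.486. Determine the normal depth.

Manning's equation rearranged: A R^(2/3) = nQ / (1.486·√S) = 0.026 × 71.9 / (1.486 × √0.012) = 11.48.
Trying y = 1.51 ft: A R^(2/3) = 6.213 — too small.
Trying y = 2.05 ft: A R^(2/3) = 11.48 — matches.

y_n = 2.05 ft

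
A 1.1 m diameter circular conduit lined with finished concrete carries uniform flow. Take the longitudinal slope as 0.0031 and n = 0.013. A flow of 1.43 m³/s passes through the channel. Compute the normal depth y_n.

y_n = 0.765 m

Manning's equation rearranged: A R^(2/3) = nQ / (1·√S) = 0.013 × 1.43 / (√0.0031) = 0.3339.
At y = 0.612 m: A R^(2/3) = 0.2398 — low.
At y = 0.904 m: A R^(2/3) = 0.4028 — high.
At y = 0.765 m: A R^(2/3) = 0.3336 — close enough.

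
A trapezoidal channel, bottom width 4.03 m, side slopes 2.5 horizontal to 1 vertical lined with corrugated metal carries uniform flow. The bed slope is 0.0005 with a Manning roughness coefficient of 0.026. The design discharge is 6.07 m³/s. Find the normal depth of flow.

Manning's equation rearranged: A R^(2/3) = nQ / (1·√S) = 0.026 × 6.07 / (√0.0005) = 7.058.
Try y = 1.44 m: A R^(2/3) = 10.49 — over.
Try y = 0.912 m: A R^(2/3) = 4.29 — short.
Try y = 1.18 m: A R^(2/3) = 7.057 — matches.

y_n = 1.18 m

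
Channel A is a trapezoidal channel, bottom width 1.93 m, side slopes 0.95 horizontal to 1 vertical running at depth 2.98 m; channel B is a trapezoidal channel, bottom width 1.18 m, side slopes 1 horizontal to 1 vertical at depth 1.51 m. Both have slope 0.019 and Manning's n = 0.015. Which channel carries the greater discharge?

channel A

Channel A: With bottom width b = 1.93 m and side slope z = 0.95: A = (b + zy)y = (1.93 + 0.95×2.98)×2.98 = 14.19 m²; P = b + 2y√(1+z²) = 1.93 + 2×2.98×1.379 = 10.15 m. Hydraulic radius R = A/P = 14.19/10.15 = 1.398 m. Q_A = (1/0.015)·14.19·1.398^(2/3)·√0.019 = 163 m³/s.
Channel B: With bottom width b = 1.18 m and side slope z = 1: A = (b + zy)y = (1.18 + 1×1.51)×1.51 = 4.062 m²; P = b + 2y√(1+z²) = 1.18 + 2×1.51×1.414 = 5.451 m. Hydraulic radius R = A/P = 4.062/5.451 = 0.7452 m. Q_B = (1/0.015)·4.062·0.7452^(2/3)·√0.019 = 30.68 m³/s.
Q_A = 163 m³/s vs Q_B = 30.68 m³/s, so channel A carries more.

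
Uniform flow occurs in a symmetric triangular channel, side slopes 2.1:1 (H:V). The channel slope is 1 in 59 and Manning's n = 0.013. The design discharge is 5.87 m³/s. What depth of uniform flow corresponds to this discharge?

Manning's equation rearranged: A R^(2/3) = nQ / (1·√S) = 0.013 × 5.87 / (√0.01695) = 0.5861.
At y = 0.641 m: A R^(2/3) = 0.3775 — short.
At y = 0.756 m: A R^(2/3) = 0.5861 — matches.

y_n = 0.756 m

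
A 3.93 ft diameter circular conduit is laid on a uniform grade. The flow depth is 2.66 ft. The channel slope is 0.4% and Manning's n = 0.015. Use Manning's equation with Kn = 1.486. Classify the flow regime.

For a circular section of diameter D = 3.93 ft at depth y = 2.66 ft, the central angle is θ = 2 arccos(1 − 2y/D) = 3.865 rad. Then A = (D²/8)(θ − sin θ) = 8.738 ft² and P = Dθ/2 = 7.594 ft.
Hydraulic radius R = A/P = 8.738/7.594 = 1.151 ft.
V = (1.486/n) R^(2/3) √S = (1.486/0.015) × 1.151^(2/3) × √0.004 = 6.88 ft/s. Hydraulic depth D_h = A/T = 8.738/3.676 = 2.377 ft.
Froude number Fr = V/√(g·D_h) = 6.88/√(32.2×2.377) = 0.786, which is less than 1, so the flow is subcritical.

subcritical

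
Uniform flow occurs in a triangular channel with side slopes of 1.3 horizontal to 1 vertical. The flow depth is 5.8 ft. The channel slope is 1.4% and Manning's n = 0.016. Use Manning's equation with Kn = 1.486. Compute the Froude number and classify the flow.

For a triangular section with side slope z = 1.3: A = zy² = 1.3×5.8² = 43.73 ft²; P = 2y√(1+z²) = 2×5.8×1.64 = 19.03 ft.
Hydraulic radius R = A/P = 43.73/19.03 = 2.299 ft.
V = (1.486/n) R^(2/3) √S = (1.486/0.016) × 2.299^(2/3) × √0.014 = 19.14 ft/s. Hydraulic depth D_h = A/T = 43.73/15.08 = 2.9 ft.
Froude number Fr = V/√(g·D_h) = 19.14/√(32.2×2.9) = 1.98, which is greater than 1, so the flow is supercritical.

supercritical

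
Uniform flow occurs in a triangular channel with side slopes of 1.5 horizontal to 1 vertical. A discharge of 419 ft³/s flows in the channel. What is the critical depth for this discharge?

y_c = 5.46 ft

At critical depth, Q² T / (g A³) = 1, i.e. A³/T = Q²/g = 419²/32.2 = 5452.
Try y = 3.86 ft: A³/T = 964 — too small.
Try y = 5.46 ft: A³/T = 5459 — ≈ 5452.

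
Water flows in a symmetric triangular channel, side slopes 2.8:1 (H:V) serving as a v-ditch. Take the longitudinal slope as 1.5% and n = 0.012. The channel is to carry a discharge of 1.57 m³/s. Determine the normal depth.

y_n = 0.407 m

Manning's equation rearranged: A R^(2/3) = nQ / (1·√S) = 0.012 × 1.57 / (√0.015) = 0.1538.
Trying y = 0.509 m: A R^(2/3) = 0.2799 — over.
Trying y = 0.407 m: A R^(2/3) = 0.1542 — close enough.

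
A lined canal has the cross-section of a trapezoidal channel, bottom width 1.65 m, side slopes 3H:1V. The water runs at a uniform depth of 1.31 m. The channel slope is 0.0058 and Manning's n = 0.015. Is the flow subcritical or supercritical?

supercritical

With bottom width b = 1.65 m and side slope z = 3: A = (b + zy)y = (1.65 + 3×1.31)×1.31 = 7.31 m²; P = b + 2y√(1+z²) = 1.65 + 2×1.31×3.162 = 9.935 m.
Hydraulic radius R = A/P = 7.31/9.935 = 0.7358 m.
V = (1/n) R^(2/3) √S = (1/0.015) × 0.7358^(2/3) × √0.0058 = 4.138 m/s. Hydraulic depth D_h = A/T = 7.31/9.51 = 0.7686 m.
Froude number Fr = V/√(g·D_h) = 4.138/√(9.81×0.7686) = 1.51, which is greater than 1, so the flow is supercritical.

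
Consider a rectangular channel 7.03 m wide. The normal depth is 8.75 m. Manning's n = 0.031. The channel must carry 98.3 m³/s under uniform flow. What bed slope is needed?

Flow area A = b·y = 7.03 × 8.75 = 61.51 m². Wetted perimeter P = b + 2y = 7.03 + 2×8.75 = 24.53 m.
Hydraulic radius R = A/P = 61.51/24.53 = 2.508 m.
From Manning's equation, S = [nQ / (1 A R^(2/3))]² = [0.031 × 98.3 / (1 × 61.51 × 2.508^(2/3))]² = 0.00072.

S = 0.00072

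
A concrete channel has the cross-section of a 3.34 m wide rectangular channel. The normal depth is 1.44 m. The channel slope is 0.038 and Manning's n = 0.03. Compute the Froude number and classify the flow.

supercritical

Flow area A = b·y = 3.34 × 1.44 = 4.81 m². Wetted perimeter P = b + 2y = 3.34 + 2×1.44 = 6.22 m.
Hydraulic radius R = A/P = 4.81/6.22 = 0.7732 m.
V = (1/n) R^(2/3) √S = (1/0.03) × 0.7732^(2/3) × √0.038 = 5.474 m/s. Hydraulic depth D_h = A/T = 4.81/3.34 = 1.44 m.
Froude number Fr = V/√(g·D_h) = 5.474/√(9.81×1.44) = 1.46, which is greater than 1, so the flow is supercritical.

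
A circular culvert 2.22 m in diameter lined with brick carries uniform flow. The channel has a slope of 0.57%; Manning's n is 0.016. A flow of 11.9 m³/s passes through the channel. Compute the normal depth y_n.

Manning's equation rearranged: A R^(2/3) = nQ / (1·√S) = 0.016 × 11.9 / (√0.0057) = 2.522.
Trying y = 1.33 m: A R^(2/3) = 1.752 — short.
Trying y = 2.06 m: A R^(2/3) = 2.81 — over.
Trying y = 1.75 m: A R^(2/3) = 2.518 — close enough.

y_n = 1.75 m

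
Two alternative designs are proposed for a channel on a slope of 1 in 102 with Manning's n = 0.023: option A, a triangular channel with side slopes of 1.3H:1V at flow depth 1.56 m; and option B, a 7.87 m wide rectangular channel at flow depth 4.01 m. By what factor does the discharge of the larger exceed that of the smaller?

21.7

Channel A: For a triangular section with side slope z = 1.3: A = zy² = 1.3×1.56² = 3.164 m²; P = 2y√(1+z²) = 2×1.56×1.64 = 5.117 m. Hydraulic radius R = A/P = 3.164/5.117 = 0.6182 m. Q_A = (1/0.023)·3.164·0.6182^(2/3)·√0.009804 = 9.884 m³/s.
Channel B: Flow area A = b·y = 7.87 × 4.01 = 31.56 m². Wetted perimeter P = b + 2y = 7.87 + 2×4.01 = 15.89 m. Hydraulic radius R = A/P = 31.56/15.89 = 1.986 m. Q_B = (1/0.023)·31.56·1.986^(2/3)·√0.009804 = 214.7 m³/s.
The larger discharge is 214.7 m³/s and the smaller is 9.884 m³/s; the ratio is 21.7.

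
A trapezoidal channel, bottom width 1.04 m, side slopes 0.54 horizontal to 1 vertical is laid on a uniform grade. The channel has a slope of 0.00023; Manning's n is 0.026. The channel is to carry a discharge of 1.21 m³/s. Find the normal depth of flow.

Manning's equation rearranged: A R^(2/3) = nQ / (1·√S) = 0.026 × 1.21 / (√0.00023) = 2.074.
Trying y = 1.19 m: A R^(2/3) = 1.319 — short.
Trying y = 1.75 m: A R^(2/3) = 2.718 — over.
Trying y = 1.52 m: A R^(2/3) = 2.077 — matches.

y_n = 1.52 m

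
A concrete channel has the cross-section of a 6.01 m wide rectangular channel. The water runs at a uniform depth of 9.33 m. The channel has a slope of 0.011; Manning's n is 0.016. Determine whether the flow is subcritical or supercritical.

Flow area A = b·y = 6.01 × 9.33 = 56.07 m². Wetted perimeter P = b + 2y = 6.01 + 2×9.33 = 24.67 m.
Hydraulic radius R = A/P = 56.07/24.67 = 2.273 m.
V = (1/n) R^(2/3) √S = (1/0.016) × 2.273^(2/3) × √0.011 = 11.33 m/s. Hydraulic depth D_h = A/T = 56.07/6.01 = 9.33 m.
Froude number Fr = V/√(g·D_h) = 11.33/√(9.81×9.33) = 1.18, which is greater than 1, so the flow is supercritical.

supercritical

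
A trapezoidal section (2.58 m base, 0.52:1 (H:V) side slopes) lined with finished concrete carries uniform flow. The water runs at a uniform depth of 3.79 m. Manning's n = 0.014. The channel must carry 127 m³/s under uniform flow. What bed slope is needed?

With bottom width b = 2.58 m and side slope z = 0.52: A = (b + zy)y = (2.58 + 0.52×3.79)×3.79 = 17.25 m²; P = b + 2y√(1+z²) = 2.58 + 2×3.79×1.127 = 11.12 m.
Hydraulic radius R = A/P = 17.25/11.12 = 1.551 m.
From Manning's equation, S = [nQ / (1 A R^(2/3))]² = [0.014 × 127 / (1 × 17.25 × 1.551^(2/3))]² = 0.00592.

S = 0.00592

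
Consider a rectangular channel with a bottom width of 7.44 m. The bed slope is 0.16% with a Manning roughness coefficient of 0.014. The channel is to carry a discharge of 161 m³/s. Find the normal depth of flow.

Manning's equation rearranged: A R^(2/3) = nQ / (1·√S) = 0.014 × 161 / (√0.0016) = 56.35.
At y = 5.63 m: A R^(2/3) = 71.71 — high.
At y = 3.28 m: A R^(2/3) = 35.34 — low.
At y = 4.66 m: A R^(2/3) = 56.29 — close enough.

y_n = 4.66 m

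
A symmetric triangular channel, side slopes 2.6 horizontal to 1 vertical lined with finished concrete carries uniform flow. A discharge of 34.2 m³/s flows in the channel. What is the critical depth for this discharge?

At critical depth, Q² T / (g A³) = 1, i.e. A³/T = Q²/g = 34.2²/9.81 = 119.2.
Try y = 1.59 m: A³/T = 34.35 — short.
Try y = 2.37 m: A³/T = 252.7 — over.
Try y = 2.04 m: A³/T = 119.4 — matches.

y_c = 2.04 m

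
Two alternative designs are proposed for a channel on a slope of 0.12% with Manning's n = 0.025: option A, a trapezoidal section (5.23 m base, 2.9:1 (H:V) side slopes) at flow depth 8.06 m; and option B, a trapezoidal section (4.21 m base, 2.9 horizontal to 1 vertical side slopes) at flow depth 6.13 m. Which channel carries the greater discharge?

channel A

Channel A: With bottom width b = 5.23 m and side slope z = 2.9: A = (b + zy)y = (5.23 + 2.9×8.06)×8.06 = 230.5 m²; P = b + 2y√(1+z²) = 5.23 + 2×8.06×3.068 = 54.68 m. Hydraulic radius R = A/P = 230.5/54.68 = 4.216 m. Q_A = (1/0.025)·230.5·4.216^(2/3)·√0.0012 = 833.8 m³/s.
Channel B: With bottom width b = 4.21 m and side slope z = 2.9: A = (b + zy)y = (4.21 + 2.9×6.13)×6.13 = 134.8 m²; P = b + 2y√(1+z²) = 4.21 + 2×6.13×3.068 = 41.82 m. Hydraulic radius R = A/P = 134.8/41.82 = 3.223 m. Q_B = (1/0.025)·134.8·3.223^(2/3)·√0.0012 = 407.5 m³/s.
Q_A = 833.8 m³/s vs Q_B = 407.5 m³/s, so channel A carries more.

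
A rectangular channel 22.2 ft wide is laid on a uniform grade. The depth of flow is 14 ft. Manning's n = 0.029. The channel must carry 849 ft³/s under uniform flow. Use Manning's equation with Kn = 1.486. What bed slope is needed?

S = 0.00025

Flow area A = b·y = 22.2 × 14 = 310.8 ft². Wetted perimeter P = b + 2y = 22.2 + 2×14 = 50.2 ft.
Hydraulic radius R = A/P = 310.8/50.2 = 6.191 ft.
From Manning's equation, S = [nQ / (1.486 A R^(2/3))]² = [0.029 × 849 / (1.486 × 310.8 × 6.191^(2/3))]² = 0.00025.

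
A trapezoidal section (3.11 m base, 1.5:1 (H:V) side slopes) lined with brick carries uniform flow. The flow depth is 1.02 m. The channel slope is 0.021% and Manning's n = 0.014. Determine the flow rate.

With bottom width b = 3.11 m and side slope z = 1.5: A = (b + zy)y = (3.11 + 1.5×1.02)×1.02 = 4.733 m²; P = b + 2y√(1+z²) = 3.11 + 2×1.02×1.803 = 6.788 m.
Hydraulic radius R = A/P = 4.733/6.788 = 0.6973 m.
Manning's equation: Q = (1/n) A R^(2/3) S^(1/2) = (1/0.014) × 4.733 × 0.6973^(2/3) × 0.00021^(1/2) = 3.85 m³/s.

Q = 3.85 m³/s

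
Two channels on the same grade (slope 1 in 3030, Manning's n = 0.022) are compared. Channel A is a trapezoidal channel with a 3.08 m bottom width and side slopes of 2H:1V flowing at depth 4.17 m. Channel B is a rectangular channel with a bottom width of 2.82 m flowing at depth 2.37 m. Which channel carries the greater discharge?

Channel A: With bottom width b = 3.08 m and side slope z = 2: A = (b + zy)y = (3.08 + 2×4.17)×4.17 = 47.62 m²; P = b + 2y√(1+z²) = 3.08 + 2×4.17×2.236 = 21.73 m. Hydraulic radius R = A/P = 47.62/21.73 = 2.192 m. Q_A = (1/0.022)·47.62·2.192^(2/3)·√0.00033 = 66.35 m³/s.
Channel B: Flow area A = b·y = 2.82 × 2.37 = 6.683 m². Wetted perimeter P = b + 2y = 2.82 + 2×2.37 = 7.56 m. Hydraulic radius R = A/P = 6.683/7.56 = 0.884 m. Q_B = (1/0.022)·6.683·0.884^(2/3)·√0.00033 = 5.084 m³/s.
Q_A = 66.35 m³/s vs Q_B = 5.084 m³/s, so channel A carries more.

channel A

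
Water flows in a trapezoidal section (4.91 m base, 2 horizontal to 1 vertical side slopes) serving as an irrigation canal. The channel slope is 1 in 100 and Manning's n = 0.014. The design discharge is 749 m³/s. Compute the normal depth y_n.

Manning's equation rearranged: A R^(2/3) = nQ / (1·√S) = 0.014 × 749 / (√0.01) = 104.9.
Try y = 3.52 m: A R^(2/3) = 67.59 — low.
Try y = 5.47 m: A R^(2/3) = 178.4 — high.
Try y = 4.31 m: A R^(2/3) = 104.9 — ≈ 104.9.

y_n = 4.31 m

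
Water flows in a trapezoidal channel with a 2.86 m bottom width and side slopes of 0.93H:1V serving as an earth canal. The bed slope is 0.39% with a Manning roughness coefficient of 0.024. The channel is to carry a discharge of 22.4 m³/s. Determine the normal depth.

y_n = 1.82 m

Manning's equation rearranged: A R^(2/3) = nQ / (1·√S) = 0.024 × 22.4 / (√0.0039) = 8.608.
Try y = 1.34 m: A R^(2/3) = 4.914 — too small.
Try y = 1.82 m: A R^(2/3) = 8.604 — ≈ 8.608.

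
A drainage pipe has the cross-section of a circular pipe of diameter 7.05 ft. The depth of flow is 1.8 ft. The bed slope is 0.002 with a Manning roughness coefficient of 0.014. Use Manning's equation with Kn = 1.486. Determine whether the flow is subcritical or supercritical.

subcritical

For a circular section of diameter D = 7.05 ft at depth y = 1.8 ft, the central angle is θ = 2 arccos(1 − 2y/D) = 2.119 rad. Then A = (D²/8)(θ − sin θ) = 7.861 ft² and P = Dθ/2 = 7.469 ft.
Hydraulic radius R = A/P = 7.861/7.469 = 1.053 ft.
V = (1.486/n) R^(2/3) √S = (1.486/0.014) × 1.053^(2/3) × √0.002 = 4.912 ft/s. Hydraulic depth D_h = A/T = 7.861/6.148 = 1.279 ft.
Froude number Fr = V/√(g·D_h) = 4.912/√(32.2×1.279) = 0.765, which is less than 1, so the flow is subcritical.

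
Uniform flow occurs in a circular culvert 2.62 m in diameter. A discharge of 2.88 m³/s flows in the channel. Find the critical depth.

At critical depth, Q² T / (g A³) = 1, i.e. A³/T = Q²/g = 2.88²/9.81 = 0.8455.
Try y = 0.888 m: A³/T = 1.681 — high.
Try y = 0.636 m: A³/T = 0.4601 — low.
Try y = 0.744 m: A³/T = 0.8471 — ≈ 0.8455.

y_c = 0.744 m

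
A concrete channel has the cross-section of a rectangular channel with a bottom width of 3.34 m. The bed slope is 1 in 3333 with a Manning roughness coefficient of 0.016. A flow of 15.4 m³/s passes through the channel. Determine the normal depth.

Manning's equation rearranged: A R^(2/3) = nQ / (1·√S) = 0.016 × 15.4 / (√0.0003) = 14.23.
At y = 4.26 m: A R^(2/3) = 16.06 — too large.
At y = 3.24 m: A R^(2/3) = 11.55 — too small.
At y = 3.85 m: A R^(2/3) = 14.24 — matches.

y_n = 3.85 m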